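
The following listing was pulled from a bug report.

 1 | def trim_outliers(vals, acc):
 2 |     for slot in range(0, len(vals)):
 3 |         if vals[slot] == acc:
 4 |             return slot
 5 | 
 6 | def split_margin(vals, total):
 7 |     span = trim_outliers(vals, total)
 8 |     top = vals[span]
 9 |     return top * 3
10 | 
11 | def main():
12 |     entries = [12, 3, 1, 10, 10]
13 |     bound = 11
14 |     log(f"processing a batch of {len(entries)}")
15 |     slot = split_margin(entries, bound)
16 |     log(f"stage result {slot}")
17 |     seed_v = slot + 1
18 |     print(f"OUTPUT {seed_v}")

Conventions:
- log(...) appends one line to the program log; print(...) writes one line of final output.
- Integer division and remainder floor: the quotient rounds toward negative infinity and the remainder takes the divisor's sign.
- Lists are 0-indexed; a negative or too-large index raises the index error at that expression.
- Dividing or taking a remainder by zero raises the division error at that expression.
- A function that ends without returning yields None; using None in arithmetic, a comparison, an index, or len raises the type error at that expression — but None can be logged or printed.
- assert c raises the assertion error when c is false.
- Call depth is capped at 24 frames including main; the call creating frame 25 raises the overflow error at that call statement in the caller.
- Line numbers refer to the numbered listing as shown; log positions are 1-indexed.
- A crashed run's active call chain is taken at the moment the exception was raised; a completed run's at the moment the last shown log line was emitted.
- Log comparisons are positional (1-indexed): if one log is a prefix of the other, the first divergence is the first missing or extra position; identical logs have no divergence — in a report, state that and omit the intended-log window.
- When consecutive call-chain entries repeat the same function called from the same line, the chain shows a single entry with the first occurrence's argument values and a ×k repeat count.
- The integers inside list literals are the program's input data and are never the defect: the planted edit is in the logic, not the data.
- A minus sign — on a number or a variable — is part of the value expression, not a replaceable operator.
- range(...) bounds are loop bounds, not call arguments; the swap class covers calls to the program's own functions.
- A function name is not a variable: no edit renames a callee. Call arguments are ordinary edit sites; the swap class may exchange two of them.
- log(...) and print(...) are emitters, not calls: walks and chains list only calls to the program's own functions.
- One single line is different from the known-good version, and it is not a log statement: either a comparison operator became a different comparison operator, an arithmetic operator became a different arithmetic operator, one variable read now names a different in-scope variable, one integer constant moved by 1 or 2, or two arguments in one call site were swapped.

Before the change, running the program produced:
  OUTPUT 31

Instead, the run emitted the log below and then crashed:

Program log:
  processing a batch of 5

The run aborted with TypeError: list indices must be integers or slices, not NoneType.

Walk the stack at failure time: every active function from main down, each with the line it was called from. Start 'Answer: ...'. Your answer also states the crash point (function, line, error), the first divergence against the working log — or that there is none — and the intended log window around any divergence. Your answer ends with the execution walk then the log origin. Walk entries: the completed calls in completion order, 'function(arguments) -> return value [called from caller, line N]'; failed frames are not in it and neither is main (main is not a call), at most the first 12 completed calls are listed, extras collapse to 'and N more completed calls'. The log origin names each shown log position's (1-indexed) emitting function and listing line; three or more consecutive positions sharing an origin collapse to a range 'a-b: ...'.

Answer: main -> split_margin (called at line 15).
The tell: Only 1 log line was emitted before the run died; the intended continuation was 'stage result 30'.
Crash: split_margin, line 8, TypeError.
First divergence: position 2; the shown log stops at 1 line while the working version next logs 'stage result 30'.
Intended log window:
  1: processing a batch of 5
  2: stage result 30
Execution walk:
  trim_outliers([12, 3, 1, 10, 10], 11) -> None  [called from split_margin, line 7]
Log origins:
  1: logged in main at line 14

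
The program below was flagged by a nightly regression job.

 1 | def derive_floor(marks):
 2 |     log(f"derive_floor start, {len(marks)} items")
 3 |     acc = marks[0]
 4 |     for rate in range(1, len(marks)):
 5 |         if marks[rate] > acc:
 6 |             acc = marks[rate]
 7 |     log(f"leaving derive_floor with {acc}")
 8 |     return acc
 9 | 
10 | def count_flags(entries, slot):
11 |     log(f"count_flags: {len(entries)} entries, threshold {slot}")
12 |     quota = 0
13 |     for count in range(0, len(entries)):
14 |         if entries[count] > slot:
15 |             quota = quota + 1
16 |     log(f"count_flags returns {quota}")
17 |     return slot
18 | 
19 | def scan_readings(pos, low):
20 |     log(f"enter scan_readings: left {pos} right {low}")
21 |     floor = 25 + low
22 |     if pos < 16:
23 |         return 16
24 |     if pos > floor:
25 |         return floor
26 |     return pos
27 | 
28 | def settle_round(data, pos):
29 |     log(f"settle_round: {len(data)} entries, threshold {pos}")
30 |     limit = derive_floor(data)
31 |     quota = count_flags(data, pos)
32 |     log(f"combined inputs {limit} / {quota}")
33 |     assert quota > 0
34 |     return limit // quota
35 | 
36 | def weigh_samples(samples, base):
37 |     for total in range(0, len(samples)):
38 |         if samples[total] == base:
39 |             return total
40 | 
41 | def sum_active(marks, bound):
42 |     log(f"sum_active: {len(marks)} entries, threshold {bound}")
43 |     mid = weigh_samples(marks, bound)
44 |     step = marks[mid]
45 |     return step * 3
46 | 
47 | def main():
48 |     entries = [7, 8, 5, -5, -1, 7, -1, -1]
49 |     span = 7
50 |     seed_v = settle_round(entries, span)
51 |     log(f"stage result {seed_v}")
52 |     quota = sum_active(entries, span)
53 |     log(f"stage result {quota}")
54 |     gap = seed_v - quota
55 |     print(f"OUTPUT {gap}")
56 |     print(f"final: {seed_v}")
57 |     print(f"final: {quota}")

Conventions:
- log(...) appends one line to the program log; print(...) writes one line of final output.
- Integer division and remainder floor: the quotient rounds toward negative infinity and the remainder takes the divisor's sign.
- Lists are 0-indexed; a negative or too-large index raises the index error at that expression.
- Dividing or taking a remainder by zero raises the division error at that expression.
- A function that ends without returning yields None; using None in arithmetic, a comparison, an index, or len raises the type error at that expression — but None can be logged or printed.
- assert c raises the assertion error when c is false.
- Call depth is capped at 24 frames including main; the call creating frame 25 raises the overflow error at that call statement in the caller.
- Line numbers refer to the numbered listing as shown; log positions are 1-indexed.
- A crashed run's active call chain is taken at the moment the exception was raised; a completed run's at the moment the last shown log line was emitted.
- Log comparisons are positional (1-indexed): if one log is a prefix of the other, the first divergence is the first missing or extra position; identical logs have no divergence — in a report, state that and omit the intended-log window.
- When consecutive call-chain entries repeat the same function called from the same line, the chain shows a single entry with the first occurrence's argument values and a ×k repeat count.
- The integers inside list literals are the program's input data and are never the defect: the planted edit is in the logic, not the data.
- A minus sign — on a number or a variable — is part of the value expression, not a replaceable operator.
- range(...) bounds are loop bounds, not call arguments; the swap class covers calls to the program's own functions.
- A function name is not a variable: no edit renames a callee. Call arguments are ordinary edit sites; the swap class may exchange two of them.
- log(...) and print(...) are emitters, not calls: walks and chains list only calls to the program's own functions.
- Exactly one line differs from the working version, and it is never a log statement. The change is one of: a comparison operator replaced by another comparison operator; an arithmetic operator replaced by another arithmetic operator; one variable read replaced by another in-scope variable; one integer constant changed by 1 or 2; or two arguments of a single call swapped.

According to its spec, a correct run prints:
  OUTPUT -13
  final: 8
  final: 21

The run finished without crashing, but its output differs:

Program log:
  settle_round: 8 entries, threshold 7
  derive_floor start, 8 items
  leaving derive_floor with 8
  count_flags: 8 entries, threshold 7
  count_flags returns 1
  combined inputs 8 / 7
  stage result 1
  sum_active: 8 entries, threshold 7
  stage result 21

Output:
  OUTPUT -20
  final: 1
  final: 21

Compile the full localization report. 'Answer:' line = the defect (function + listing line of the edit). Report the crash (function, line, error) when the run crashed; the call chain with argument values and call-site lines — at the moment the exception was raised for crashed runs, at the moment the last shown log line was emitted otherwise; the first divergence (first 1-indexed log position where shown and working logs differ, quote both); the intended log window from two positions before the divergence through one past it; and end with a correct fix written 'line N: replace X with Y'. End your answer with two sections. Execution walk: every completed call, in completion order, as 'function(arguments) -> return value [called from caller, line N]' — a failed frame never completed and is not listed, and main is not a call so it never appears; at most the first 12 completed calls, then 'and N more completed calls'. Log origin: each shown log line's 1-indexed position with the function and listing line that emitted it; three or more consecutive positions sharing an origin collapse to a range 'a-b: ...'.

Answer: the defect is in count_flags at line 17.
Key fact: At log position 6 the runs split — shown 'combined inputs 8 / 7', but the working version logs 'combined inputs 8 / 1'.
Call chain: main.
First divergence: at position 6 the run shows 'combined inputs 8 / 7' where the working version logs 'combined inputs 8 / 1'.
Intended log window:
  4: count_flags: 8 entries, threshold 7
  5: count_flags returns 1
  6: combined inputs 8 / 1
  7: stage result 8
Execution walk:
  derive_floor([7, 8, 5, -5, -1, 7, -1, -1]) -> 8  [called from settle_round, line 30]
  count_flags([7, 8, 5, -5, -1, 7, -1, -1], 7) -> 7  [called from settle_round, line 31]
  settle_round([7, 8, 5, -5, -1, 7, -1, -1], 7) -> 1  [called from main, line 50]
  weigh_samples([7, 8, 5, -5, -1, 7, -1, -1], 7) -> 0  [called from sum_active, line 43]
  sum_active([7, 8, 5, -5, -1, 7, -1, -1], 7) -> 21  [called from main, line 52]
Log origin:
  1: from settle_round, line 29
  2: from derive_floor, line 2
  3: from derive_floor, line 7
  4: from count_flags, line 11
  5: from count_flags, line 16
  6: from settle_round, line 32
  7: from main, line 51
  8: from sum_active, line 42
  9: from main, line 53
A correct fix: line 17: replace `slot` with `quota`.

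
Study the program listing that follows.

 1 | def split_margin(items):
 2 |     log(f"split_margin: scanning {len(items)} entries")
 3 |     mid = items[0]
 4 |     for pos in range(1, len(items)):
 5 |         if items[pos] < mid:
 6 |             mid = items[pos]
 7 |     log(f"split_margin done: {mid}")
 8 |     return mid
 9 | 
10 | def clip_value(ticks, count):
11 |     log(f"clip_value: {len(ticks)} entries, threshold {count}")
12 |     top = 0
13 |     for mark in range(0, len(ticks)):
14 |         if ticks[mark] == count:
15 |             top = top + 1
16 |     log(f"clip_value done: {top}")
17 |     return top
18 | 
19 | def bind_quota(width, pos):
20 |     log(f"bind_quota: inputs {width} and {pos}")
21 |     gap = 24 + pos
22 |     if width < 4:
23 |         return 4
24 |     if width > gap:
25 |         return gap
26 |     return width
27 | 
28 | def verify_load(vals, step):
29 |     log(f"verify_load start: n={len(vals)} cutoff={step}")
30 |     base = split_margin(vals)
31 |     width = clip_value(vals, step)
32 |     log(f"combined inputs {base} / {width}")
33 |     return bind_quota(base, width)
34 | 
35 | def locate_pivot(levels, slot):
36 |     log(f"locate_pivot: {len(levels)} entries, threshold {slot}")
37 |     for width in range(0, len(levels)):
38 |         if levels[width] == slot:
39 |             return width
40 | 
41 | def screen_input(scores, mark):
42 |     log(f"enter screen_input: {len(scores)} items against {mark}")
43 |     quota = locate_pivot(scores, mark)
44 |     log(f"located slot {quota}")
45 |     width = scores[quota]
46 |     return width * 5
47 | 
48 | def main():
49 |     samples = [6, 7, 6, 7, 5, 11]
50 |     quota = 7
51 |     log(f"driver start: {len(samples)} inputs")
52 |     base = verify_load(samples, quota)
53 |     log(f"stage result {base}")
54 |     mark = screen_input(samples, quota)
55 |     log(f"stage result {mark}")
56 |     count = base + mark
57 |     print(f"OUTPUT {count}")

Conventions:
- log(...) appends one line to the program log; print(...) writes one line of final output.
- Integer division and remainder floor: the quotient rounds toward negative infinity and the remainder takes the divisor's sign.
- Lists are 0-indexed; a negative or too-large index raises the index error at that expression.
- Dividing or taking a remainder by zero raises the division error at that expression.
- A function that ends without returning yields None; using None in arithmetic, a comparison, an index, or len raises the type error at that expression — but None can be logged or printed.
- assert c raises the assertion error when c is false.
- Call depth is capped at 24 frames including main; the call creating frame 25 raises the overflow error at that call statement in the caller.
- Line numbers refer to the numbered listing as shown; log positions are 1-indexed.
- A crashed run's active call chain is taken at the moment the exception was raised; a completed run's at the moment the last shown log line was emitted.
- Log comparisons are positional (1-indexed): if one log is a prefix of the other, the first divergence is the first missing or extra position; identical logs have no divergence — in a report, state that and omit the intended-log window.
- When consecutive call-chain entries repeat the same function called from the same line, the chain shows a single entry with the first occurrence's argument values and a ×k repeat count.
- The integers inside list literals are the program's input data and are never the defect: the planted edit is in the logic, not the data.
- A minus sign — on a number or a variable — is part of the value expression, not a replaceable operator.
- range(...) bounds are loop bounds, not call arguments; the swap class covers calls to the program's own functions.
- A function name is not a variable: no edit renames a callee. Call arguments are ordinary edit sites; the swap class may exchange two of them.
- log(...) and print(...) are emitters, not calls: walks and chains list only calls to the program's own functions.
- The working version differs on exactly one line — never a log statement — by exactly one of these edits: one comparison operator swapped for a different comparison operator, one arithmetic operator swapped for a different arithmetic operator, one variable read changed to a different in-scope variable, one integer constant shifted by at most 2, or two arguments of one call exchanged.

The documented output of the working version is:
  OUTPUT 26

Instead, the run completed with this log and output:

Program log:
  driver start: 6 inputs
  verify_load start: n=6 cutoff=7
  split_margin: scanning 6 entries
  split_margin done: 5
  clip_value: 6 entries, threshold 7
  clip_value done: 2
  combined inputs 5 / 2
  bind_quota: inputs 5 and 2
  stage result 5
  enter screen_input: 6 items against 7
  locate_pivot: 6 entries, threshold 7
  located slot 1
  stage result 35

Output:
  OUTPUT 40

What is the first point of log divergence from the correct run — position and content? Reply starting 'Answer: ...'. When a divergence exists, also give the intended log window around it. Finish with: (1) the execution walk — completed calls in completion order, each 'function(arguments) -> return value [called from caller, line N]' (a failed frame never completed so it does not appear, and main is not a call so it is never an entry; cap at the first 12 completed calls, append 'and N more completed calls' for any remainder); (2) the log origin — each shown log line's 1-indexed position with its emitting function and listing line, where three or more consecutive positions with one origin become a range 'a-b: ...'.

Answer: at position 13 the run shows 'stage result 35' where the working version logs 'stage result 21'.
Intended log window:
  11: locate_pivot: 6 entries, threshold 7
  12: located slot 1
  13: stage result 21
Execution walk:
  split_margin([6, 7, 6, 7, 5, 11]) -> 5  [called from verify_load, line 30]
  clip_value([6, 7, 6, 7, 5, 11], 7) -> 2  [called from verify_load, line 31]
  bind_quota(5, 2) -> 5  [called from verify_load, line 33]
  verify_load([6, 7, 6, 7, 5, 11], 7) -> 5  [called from main, line 52]
  locate_pivot([6, 7, 6, 7, 5, 11], 7) -> 1  [called from screen_input, line 43]
  screen_input([6, 7, 6, 7, 5, 11], 7) -> 35  [called from main, line 54]
Log origin:
  1: logged in main at line 51
  2: logged in verify_load at line 29
  3: logged in split_margin at line 2
  4: logged in split_margin at line 7
  5: logged in clip_value at line 11
  6: logged in clip_value at line 16
  7: logged in verify_load at line 32
  8: logged in bind_quota at line 20
  9: logged in main at line 53
  10: logged in screen_input at line 42
  11: logged in locate_pivot at line 36
  12: logged in screen_input at line 44
  13: logged in main at line 55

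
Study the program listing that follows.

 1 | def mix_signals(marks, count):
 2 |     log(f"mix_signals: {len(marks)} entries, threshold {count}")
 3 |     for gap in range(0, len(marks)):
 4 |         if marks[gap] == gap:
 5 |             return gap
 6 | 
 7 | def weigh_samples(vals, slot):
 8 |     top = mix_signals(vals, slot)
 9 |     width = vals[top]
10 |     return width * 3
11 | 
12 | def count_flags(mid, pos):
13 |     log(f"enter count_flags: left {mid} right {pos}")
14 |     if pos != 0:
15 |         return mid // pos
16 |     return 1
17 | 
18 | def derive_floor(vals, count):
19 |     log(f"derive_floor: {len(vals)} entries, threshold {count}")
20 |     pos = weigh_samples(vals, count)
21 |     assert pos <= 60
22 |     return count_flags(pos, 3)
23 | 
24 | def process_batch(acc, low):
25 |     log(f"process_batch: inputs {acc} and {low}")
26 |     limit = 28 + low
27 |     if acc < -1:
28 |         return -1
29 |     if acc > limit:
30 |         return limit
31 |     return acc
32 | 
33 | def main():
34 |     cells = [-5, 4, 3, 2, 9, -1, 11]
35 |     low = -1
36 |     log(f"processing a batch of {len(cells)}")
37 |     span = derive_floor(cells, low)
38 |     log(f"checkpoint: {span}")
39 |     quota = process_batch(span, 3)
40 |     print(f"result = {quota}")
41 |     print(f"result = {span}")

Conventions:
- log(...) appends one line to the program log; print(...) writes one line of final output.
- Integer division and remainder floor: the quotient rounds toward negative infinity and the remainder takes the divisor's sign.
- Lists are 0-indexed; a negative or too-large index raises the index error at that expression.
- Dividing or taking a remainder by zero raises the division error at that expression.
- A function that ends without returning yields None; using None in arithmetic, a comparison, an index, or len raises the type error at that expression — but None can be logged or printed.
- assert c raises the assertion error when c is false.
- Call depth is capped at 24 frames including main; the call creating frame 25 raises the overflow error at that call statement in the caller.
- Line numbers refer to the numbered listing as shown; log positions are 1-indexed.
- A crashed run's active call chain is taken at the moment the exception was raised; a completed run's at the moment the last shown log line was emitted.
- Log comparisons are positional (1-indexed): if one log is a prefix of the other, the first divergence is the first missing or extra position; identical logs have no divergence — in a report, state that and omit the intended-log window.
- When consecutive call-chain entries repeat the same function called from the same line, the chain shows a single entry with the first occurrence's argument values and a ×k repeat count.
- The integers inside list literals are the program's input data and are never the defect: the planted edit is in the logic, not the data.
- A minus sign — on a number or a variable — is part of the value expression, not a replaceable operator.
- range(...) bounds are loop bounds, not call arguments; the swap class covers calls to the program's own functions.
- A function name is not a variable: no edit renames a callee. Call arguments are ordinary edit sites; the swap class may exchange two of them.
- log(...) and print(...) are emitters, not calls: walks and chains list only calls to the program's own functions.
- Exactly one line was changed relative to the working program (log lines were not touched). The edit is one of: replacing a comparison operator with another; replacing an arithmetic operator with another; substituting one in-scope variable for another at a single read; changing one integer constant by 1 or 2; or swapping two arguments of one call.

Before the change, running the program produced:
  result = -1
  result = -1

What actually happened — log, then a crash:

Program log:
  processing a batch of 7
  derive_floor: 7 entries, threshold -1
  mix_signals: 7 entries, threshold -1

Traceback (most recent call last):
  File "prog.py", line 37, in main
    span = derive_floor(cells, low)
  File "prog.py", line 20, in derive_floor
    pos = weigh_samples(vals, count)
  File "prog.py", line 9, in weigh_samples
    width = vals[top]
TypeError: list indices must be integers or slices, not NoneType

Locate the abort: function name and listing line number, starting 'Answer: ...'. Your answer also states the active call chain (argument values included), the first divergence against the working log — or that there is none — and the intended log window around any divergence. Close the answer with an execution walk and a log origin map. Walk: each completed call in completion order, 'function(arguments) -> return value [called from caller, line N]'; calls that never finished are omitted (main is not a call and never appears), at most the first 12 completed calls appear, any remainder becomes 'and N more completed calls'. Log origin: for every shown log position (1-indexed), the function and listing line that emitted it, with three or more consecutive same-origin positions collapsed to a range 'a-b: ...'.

Answer: the error was raised in weigh_samples, line 9.
The tell: The shown log is a 3-line prefix of the intended one, whose next entry is 'enter count_flags: left -3 right 3'.
Call chain: main -> derive_floor([-5, 4, 3, 2, 9, -1, 11], -1) (called at line 37) -> weigh_samples([-5, 4, 3, 2, 9, -1, 11], -1) (called at line 20).
First divergence: position 4 — after 3 matching lines the faulty run goes silent; intended next line 'enter count_flags: left -3 right 3'.
Intended log window:
  2: derive_floor: 7 entries, threshold -1
  3: mix_signals: 7 entries, threshold -1
  4: enter count_flags: left -3 right 3
  5: checkpoint: -1
Execution walk:
  mix_signals([-5, 4, 3, 2, 9, -1, 11], -1) -> None  [called from weigh_samples, line 8]
Log line origins:
  1: logged in main at line 36
  2: logged in derive_floor at line 19
  3: logged in mix_signals at line 2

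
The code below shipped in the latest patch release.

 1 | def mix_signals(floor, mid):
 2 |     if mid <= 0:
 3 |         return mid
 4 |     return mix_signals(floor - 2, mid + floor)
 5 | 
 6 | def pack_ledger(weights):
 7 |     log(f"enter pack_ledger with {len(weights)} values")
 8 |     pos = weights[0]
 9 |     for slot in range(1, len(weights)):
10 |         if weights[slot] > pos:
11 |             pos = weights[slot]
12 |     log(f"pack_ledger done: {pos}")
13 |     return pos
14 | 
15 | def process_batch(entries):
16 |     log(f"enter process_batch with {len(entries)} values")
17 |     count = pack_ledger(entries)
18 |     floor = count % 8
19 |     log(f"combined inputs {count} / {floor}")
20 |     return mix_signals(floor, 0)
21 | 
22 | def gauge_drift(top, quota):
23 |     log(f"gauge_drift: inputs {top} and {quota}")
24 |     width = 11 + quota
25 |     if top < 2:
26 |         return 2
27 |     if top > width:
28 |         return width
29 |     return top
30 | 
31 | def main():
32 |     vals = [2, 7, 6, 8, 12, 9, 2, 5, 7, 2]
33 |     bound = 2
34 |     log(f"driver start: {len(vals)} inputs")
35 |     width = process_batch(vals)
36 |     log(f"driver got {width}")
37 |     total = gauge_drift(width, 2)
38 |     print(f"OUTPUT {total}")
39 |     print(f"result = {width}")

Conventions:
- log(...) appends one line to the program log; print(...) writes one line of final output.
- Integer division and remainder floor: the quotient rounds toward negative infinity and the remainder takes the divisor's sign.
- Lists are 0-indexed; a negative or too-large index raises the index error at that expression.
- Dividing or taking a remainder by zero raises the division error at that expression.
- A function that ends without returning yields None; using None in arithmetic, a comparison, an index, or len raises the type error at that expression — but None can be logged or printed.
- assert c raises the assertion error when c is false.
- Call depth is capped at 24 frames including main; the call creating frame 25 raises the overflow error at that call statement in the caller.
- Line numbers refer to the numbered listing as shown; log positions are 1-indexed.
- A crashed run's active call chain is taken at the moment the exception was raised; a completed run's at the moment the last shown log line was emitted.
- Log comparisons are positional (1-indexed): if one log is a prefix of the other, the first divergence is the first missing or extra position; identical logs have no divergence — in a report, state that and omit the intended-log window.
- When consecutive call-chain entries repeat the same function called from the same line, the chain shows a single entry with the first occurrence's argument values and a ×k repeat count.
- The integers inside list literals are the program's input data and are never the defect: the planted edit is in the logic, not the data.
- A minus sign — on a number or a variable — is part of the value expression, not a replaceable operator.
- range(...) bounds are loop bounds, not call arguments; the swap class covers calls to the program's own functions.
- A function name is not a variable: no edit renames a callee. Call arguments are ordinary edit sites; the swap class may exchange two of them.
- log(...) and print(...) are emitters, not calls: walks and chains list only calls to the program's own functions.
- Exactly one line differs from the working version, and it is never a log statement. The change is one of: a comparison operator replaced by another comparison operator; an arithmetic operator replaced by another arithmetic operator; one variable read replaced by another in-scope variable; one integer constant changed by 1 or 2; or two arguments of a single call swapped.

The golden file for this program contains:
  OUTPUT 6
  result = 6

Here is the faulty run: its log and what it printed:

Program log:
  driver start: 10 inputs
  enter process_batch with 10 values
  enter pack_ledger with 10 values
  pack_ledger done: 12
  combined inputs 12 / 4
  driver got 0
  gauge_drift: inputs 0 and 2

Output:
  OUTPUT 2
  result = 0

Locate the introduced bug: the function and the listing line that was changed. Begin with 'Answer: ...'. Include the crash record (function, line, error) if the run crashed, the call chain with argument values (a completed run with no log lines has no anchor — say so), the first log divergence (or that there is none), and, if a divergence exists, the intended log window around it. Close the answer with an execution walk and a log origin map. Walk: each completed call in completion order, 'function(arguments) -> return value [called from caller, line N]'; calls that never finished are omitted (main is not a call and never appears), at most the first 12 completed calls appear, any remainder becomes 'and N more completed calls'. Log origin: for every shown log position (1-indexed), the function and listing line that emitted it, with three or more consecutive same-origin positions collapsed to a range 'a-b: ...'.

Answer: the defect is in mix_signals at line 2.
Key fact: At log position 6 the runs split — shown 'driver got 0', but the working version logs 'driver got 6'.
Call chain: main -> gauge_drift(0, 2) (called at line 37).
First divergence: position 6 — shown 'driver got 0', intended 'driver got 6'.
Intended log window:
  4: pack_ledger done: 12
  5: combined inputs 12 / 4
  6: driver got 6
  7: gauge_drift: inputs 6 and 2
Execution walk:
  pack_ledger([2, 7, 6, 8, 12, 9, 2, 5, 7, 2]) -> 12  [called from process_batch, line 17]
  mix_signals(4, 0) -> 0  [called from process_batch, line 20]
  process_batch([2, 7, 6, 8, 12, 9, 2, 5, 7, 2]) -> 0  [called from main, line 35]
  gauge_drift(0, 2) -> 2  [called from main, line 37]
Log line origins:
  1 — main, line 34
  2 — process_batch, line 16
  3 — pack_ledger, line 7
  4 — pack_ledger, line 12
  5 — process_batch, line 19
  6 — main, line 36
  7 — gauge_drift, line 23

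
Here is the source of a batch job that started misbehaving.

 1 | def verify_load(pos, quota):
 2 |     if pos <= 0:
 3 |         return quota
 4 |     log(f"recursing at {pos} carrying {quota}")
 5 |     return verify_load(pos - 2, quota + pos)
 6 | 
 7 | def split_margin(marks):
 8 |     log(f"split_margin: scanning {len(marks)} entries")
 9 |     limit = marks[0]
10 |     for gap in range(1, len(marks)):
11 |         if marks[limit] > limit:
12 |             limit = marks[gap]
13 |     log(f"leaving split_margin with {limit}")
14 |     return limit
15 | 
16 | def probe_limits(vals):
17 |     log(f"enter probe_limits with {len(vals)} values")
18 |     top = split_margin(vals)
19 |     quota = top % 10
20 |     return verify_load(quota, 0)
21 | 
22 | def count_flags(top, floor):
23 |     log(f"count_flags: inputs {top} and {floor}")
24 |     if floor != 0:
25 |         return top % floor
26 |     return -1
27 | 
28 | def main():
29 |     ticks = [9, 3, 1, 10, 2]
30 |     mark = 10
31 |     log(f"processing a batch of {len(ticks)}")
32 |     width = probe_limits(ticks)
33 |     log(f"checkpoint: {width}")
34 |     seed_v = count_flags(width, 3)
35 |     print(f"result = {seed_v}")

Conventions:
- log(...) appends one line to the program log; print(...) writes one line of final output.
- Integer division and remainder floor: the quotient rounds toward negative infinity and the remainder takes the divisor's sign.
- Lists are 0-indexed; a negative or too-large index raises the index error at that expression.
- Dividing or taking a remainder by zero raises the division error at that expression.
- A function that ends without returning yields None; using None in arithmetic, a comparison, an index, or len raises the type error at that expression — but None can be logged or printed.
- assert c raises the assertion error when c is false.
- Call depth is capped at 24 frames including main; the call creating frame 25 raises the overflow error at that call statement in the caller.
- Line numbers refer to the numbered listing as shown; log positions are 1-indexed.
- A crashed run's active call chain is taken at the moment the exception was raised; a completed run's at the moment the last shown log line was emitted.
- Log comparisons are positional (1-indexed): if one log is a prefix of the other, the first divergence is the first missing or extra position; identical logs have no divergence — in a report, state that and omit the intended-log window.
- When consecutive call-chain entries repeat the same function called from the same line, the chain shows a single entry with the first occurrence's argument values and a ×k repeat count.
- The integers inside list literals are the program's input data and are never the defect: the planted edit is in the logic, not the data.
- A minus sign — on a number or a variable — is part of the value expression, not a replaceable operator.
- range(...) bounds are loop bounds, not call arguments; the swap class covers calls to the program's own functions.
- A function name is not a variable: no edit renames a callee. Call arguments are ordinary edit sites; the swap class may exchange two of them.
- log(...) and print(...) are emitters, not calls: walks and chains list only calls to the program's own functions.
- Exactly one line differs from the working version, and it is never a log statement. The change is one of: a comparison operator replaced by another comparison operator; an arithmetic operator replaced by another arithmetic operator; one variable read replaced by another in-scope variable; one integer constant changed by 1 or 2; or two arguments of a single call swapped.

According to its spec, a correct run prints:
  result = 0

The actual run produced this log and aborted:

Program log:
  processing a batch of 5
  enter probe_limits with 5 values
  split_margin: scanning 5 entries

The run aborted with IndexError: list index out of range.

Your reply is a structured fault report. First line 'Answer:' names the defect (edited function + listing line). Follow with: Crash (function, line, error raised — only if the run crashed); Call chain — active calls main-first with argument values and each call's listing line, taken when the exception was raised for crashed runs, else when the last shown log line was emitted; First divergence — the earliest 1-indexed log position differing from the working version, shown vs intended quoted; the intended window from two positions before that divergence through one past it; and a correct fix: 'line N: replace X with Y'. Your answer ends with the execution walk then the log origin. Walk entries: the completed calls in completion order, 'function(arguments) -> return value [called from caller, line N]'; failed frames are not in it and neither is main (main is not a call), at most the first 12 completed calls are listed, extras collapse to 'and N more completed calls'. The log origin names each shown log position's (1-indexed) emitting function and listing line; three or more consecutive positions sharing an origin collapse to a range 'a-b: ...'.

Answer: the defect is in split_margin at line 11.
The tell: The log ends early — 3 lines, where the working version next logs 'leaving split_margin with 10'.
Crash: split_margin, line 11, IndexError.
Call chain: main -> probe_limits([9, 3, 1, 10, 2]) (called at line 32) -> split_margin([9, 3, 1, 10, 2]) (called at line 18).
First divergence: position 4 (shown log ended at 3 lines; the working version continues: 'leaving split_margin with 10').
Intended log window:
  2: enter probe_limits with 5 values
  3: split_margin: scanning 5 entries
  4: leaving split_margin with 10
  5: checkpoint: 0
Execution walk:
  (no call completed)
Origin of each log line:
  1: from main, line 31
  2: from probe_limits, line 17
  3: from split_margin, line 8
A correct fix: line 11: replace `marks[limit]` with `marks[gap]`.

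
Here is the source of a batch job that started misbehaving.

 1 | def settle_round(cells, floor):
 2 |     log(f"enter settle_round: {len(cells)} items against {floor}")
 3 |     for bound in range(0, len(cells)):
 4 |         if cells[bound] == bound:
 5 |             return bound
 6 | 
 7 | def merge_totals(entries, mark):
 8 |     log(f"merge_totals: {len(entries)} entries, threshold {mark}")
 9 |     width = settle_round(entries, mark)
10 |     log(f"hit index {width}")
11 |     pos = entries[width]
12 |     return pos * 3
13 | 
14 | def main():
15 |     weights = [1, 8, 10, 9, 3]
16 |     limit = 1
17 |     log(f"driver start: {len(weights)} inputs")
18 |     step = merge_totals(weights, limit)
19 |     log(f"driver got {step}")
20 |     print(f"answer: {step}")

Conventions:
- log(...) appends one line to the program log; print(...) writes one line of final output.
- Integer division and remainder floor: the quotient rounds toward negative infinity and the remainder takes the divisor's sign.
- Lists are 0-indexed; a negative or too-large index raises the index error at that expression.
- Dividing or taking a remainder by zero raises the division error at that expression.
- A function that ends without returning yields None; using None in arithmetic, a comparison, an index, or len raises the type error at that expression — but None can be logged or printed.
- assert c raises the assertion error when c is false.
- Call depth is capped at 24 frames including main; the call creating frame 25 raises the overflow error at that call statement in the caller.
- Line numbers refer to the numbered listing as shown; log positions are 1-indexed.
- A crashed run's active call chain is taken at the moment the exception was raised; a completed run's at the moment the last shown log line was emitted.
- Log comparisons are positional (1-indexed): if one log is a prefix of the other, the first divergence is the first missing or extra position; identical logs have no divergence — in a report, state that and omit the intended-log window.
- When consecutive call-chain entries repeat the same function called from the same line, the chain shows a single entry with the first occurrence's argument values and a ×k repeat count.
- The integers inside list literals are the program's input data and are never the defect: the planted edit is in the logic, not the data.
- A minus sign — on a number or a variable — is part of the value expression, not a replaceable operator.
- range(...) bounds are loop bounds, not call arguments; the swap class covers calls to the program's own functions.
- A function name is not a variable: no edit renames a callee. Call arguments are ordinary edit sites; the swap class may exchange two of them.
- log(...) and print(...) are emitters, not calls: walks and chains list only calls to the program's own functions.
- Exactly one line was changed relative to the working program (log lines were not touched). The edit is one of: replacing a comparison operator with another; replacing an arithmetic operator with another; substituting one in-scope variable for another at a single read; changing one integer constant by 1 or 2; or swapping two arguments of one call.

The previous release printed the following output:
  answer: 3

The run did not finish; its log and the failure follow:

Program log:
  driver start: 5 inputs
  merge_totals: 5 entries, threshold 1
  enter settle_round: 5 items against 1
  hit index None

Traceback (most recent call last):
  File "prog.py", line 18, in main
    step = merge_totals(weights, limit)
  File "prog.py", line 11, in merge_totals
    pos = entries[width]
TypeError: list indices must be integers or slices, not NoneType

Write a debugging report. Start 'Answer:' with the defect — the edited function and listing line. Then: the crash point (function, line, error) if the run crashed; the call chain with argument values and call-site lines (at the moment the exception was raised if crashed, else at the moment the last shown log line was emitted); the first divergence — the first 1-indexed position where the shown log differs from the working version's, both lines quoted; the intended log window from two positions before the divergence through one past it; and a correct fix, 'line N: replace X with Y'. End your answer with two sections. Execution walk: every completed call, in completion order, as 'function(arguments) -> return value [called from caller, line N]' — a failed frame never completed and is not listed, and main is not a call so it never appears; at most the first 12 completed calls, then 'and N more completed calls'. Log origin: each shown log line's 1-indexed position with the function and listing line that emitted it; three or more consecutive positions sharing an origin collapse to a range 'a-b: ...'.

Answer: the defect is in settle_round at line 4.
Key observation: Log line 4 is where behavior first shows: 'hit index None' appears instead of 'hit index 0'.
Crash: merge_totals, line 11, TypeError.
Call chain: main -> merge_totals([1, 8, 10, 9, 3], 1) (called at line 18).
First divergence: position 4 — the shown line 'hit index None' should read 'hit index 0'.
Intended log window:
  2: merge_totals: 5 entries, threshold 1
  3: enter settle_round: 5 items against 1
  4: hit index 0
  5: driver got 3
Execution walk:
  settle_round([1, 8, 10, 9, 3], 1) -> None  [called from merge_totals, line 9]
Log origins:
  1: from main, line 17
  2: from merge_totals, line 8
  3: from settle_round, line 2
  4: from merge_totals, line 10
A correct fix: line 4: replace `cells[bound] == bound` with `cells[bound] == floor`.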